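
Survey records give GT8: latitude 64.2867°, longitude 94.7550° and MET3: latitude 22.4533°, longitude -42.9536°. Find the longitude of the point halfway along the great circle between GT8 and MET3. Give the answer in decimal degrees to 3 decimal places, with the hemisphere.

Bx = cos φ₂ cos Δλ = -0.683654,  By = cos φ₂ sin Δλ = -0.621890
φₘ = atan2(sin φ₁ + sin φ₂, √((cos φ₁ + Bx)² + By²)) = 62.41784°
λₘ = λ₁ + atan2(By, cos φ₁ + Bx) = -17.12815°

17.128°W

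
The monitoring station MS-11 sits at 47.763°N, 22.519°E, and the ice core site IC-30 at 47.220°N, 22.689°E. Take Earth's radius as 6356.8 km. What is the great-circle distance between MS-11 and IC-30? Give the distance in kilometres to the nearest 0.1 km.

Δφ = -0.5430°,  Δλ = 0.1700°
a = sin²(Δφ/2) + cos φ₁ cos φ₂ sin²(Δλ/2) = 0.000023
c = 2·arcsin(√a) = 0.009687 rad = 0.5550°
d = R·c = 6356.8 × 0.009687 = 61.6 km

61.6 km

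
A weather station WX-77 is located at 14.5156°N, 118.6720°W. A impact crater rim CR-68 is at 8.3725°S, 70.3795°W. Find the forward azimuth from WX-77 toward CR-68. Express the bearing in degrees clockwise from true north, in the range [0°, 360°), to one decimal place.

112.5°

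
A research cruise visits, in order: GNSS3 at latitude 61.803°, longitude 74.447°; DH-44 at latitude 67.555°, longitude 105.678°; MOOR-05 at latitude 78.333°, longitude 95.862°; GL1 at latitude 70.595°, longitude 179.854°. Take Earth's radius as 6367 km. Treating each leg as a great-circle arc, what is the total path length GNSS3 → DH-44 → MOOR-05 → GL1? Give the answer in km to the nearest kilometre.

5213 km

GNSS3→DH-44: c = 0.250365 rad, d = 1594.07 km
DH-44→MOOR-05: c = 0.194063 rad, d = 1235.60 km
MOOR-05→GL1: c = 0.374368 rad, d = 2383.60 km
Total = 1594.07 + 1235.60 + 2383.60 = 5213.27 km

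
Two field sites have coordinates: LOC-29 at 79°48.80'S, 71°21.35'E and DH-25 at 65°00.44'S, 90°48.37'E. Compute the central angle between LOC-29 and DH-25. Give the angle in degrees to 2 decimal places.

LOC-29: φ = -79.81333°, λ = +71.35583°
DH-25: φ = -65.00733°, λ = +90.80617°
Δφ = 14.8060°,  Δλ = 19.4503°
a = sin²(Δφ/2) + cos φ₁ cos φ₂ sin²(Δλ/2) = 0.018734
c = 2·arcsin(√a) = 0.274605 rad = 15.7337°

15.73°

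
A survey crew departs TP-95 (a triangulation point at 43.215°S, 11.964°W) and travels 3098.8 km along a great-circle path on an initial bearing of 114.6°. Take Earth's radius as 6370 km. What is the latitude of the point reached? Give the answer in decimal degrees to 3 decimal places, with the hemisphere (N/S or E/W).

δ = d/R = 3098.8/6370 = 0.486468 rad
φ₂ = arcsin(sin φ₁ cos δ + cos φ₁ sin δ cos θ)
   = arcsin(-0.68474·0.88399 + 0.72879·0.46751·-0.41628) = -48.34271°
λ₂ = λ₁ + atan2(sin θ sin δ cos φ₁, cos δ − sin φ₁ sin φ₂) = 27.79222°

48.343°S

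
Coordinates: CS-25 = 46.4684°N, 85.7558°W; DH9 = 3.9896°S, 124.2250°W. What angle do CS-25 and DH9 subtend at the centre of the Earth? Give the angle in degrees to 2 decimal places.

60.82°

Δφ = -50.4580°,  Δλ = -38.4692°
a = sin²(Δφ/2) + cos φ₁ cos φ₂ sin²(Δλ/2) = 0.256247
c = 2·arcsin(√a) = 1.061564 rad = 60.8232°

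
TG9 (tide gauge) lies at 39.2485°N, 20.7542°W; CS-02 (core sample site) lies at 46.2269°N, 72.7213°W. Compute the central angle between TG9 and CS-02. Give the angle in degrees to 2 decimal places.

38.10°

Δφ = 6.9784°,  Δλ = -51.9671°
a = sin²(Δφ/2) + cos φ₁ cos φ₂ sin²(Δλ/2) = 0.106535
c = 2·arcsin(√a) = 0.664980 rad = 38.1006°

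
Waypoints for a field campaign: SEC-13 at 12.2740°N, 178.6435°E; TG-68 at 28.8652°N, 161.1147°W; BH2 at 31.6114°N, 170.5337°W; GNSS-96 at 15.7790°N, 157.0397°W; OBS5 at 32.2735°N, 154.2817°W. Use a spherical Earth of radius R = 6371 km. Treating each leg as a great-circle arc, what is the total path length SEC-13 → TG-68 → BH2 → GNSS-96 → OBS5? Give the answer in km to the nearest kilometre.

7830 km

SEC-13→TG-68: c = 0.438200 rad, d = 2791.78 km
TG-68→BH2: c = 0.149830 rad, d = 954.57 km
BH2→GNSS-96: c = 0.349803 rad, d = 2228.60 km
GNSS-96→OBS5: c = 0.291184 rad, d = 1855.14 km
Total = 2791.78 + 954.57 + 2228.60 + 1855.14 = 7830.08 km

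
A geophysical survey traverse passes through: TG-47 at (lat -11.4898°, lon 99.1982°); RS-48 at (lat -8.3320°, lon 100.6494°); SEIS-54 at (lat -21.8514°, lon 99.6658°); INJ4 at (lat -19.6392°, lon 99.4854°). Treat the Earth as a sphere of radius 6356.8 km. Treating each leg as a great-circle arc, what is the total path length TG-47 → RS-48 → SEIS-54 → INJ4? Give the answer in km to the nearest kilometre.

2134 km

TG-47→RS-48: c = 0.060497 rad, d = 384.57 km
RS-48→SEIS-54: c = 0.236536 rad, d = 1503.61 km
SEIS-54→INJ4: c = 0.038722 rad, d = 246.15 km
Total = 384.57 + 1503.61 + 246.15 = 2134.33 km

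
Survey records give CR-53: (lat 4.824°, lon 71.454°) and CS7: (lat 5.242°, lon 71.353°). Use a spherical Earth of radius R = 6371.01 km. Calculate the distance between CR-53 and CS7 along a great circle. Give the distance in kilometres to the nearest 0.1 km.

Δφ = 0.4180°,  Δλ = -0.1010°
a = sin²(Δφ/2) + cos φ₁ cos φ₂ sin²(Δλ/2) = 0.000014
c = 2·arcsin(√a) = 0.007504 rad = 0.4299°
d = R·c = 6371.01 × 0.007504 = 47.8 km

47.8 km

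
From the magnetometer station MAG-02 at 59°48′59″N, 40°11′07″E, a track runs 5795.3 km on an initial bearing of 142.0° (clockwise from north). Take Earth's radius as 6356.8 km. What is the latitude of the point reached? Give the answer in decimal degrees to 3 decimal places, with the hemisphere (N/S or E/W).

12.486°N

MAG-02: φ = +59.81639°, λ = +40.18528°
δ = d/R = 5795.3/6356.8 = 0.911669 rad
φ₂ = arcsin(sin φ₁ cos δ + cos φ₁ sin δ cos θ)
   = arcsin(0.86442·0.61243 + 0.50277·0.79053·-0.78801) = 12.48559°
λ₂ = λ₁ + atan2(sin θ sin δ cos φ₁, cos δ − sin φ₁ sin φ₂) = 70.08517°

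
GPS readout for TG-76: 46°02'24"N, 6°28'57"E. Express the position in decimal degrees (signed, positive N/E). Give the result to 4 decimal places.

+46.0400°, +6.4825°

lat: 46.0400° N → +46.0400°
lon: 6.4825° E → +6.4825°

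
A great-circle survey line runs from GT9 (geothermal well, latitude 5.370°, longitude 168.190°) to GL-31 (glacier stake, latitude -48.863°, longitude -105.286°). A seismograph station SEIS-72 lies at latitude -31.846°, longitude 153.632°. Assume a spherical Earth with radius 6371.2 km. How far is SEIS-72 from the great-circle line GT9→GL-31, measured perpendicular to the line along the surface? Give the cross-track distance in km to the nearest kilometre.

3761 km

δ₁₃ = central angle GT9→SEIS-72 = 0.693196 rad  (haversine)
θ₁₃ = bearing GT9→SEIS-72 = 199.521°,  θ₁₂ = bearing GT9→GL-31 = 138.931°
dₓₜ = R·arcsin(sin δ₁₃ · sin(θ₁₃ − θ₁₂)) = 6371.2·arcsin(0.63900·sin(60.590°)) = 3761.208 km
|dₓₜ| = 3761.208 km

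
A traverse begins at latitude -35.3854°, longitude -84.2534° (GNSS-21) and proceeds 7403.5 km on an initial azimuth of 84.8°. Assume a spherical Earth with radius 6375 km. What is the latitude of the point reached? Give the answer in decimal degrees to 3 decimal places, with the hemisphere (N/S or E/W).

9.367°S

δ = d/R = 7403.5/6375 = 1.161333 rad
φ₂ = arcsin(sin φ₁ cos δ + cos φ₁ sin δ cos θ)
   = arcsin(-0.57907·0.39812 + 0.81528·0.91733·0.09063) = -9.36693°
λ₂ = λ₁ + atan2(sin θ sin δ cos φ₁, cos δ − sin φ₁ sin φ₂) = -16.44816°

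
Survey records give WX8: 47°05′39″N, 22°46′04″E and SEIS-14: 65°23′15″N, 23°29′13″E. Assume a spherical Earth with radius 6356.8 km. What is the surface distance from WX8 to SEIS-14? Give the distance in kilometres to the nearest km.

2030 km

WX8: φ = +47.09417°, λ = +22.76778°
SEIS-14: φ = +65.38750°, λ = +23.48694°
Δφ = 18.2933°,  Δλ = 0.7192°
a = sin²(Δφ/2) + cos φ₁ cos φ₂ sin²(Δλ/2) = 0.025280
c = 2·arcsin(√a) = 0.319350 rad = 18.2974°
d = R·c = 6356.8 × 0.319350 = 2030.0 km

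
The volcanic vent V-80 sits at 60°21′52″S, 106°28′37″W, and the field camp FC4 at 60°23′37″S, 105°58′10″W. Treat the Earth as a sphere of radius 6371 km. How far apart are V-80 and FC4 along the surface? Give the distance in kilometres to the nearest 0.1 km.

V-80: φ = -60.36444°, λ = -106.47694°
FC4: φ = -60.39361°, λ = -105.96944°
Δφ = -0.0292°,  Δλ = 0.5075°
a = sin²(Δφ/2) + cos φ₁ cos φ₂ sin²(Δλ/2) = 0.000005
c = 2·arcsin(√a) = 0.004407 rad = 0.2525°
d = R·c = 6371 × 0.004407 = 28.1 km

28.1 km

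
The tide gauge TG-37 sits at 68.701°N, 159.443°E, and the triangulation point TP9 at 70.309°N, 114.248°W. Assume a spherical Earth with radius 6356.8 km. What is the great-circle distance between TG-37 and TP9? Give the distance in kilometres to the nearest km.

Δφ = 1.6080°,  Δλ = 86.3090°
a = sin²(Δφ/2) + cos φ₁ cos φ₂ sin²(Δλ/2) = 0.057453
c = 2·arcsin(√a) = 0.484100 rad = 27.7369°
d = R·c = 6356.8 × 0.484100 = 3077.3 km

3077 km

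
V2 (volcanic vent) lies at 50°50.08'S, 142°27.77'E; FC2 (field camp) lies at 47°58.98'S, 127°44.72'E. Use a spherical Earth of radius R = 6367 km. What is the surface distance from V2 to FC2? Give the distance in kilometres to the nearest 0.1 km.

1108.2 km

V2: φ = -50.83467°, λ = +142.46283°
FC2: φ = -47.98300°, λ = +127.74533°
Δφ = 2.8517°,  Δλ = -14.7175°
a = sin²(Δφ/2) + cos φ₁ cos φ₂ sin²(Δλ/2) = 0.007554
c = 2·arcsin(√a) = 0.174048 rad = 9.9722°
d = R·c = 6367 × 0.174048 = 1108.2 km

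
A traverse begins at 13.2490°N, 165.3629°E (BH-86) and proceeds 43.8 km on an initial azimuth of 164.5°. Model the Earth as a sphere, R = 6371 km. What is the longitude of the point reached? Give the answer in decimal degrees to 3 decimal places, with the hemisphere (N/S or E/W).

δ = d/R = 43.8/6371 = 0.006875 rad
φ₂ = arcsin(sin φ₁ cos δ + cos φ₁ sin δ cos θ)
   = arcsin(0.22918·0.99998 + 0.97338·0.00687·-0.96363) = 12.86940°
λ₂ = λ₁ + atan2(sin θ sin δ cos φ₁, cos δ − sin φ₁ sin φ₂) = 165.47088°

165.471°E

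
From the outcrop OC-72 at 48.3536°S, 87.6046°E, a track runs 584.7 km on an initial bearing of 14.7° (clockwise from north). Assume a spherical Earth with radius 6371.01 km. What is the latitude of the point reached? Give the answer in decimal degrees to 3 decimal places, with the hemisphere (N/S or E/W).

δ = d/R = 584.7/6371.01 = 0.091775 rad
φ₂ = arcsin(sin φ₁ cos δ + cos φ₁ sin δ cos θ)
   = arcsin(-0.74726·0.99579 + 0.66453·0.09165·0.96727) = -43.25189°
λ₂ = λ₁ + atan2(sin θ sin δ cos φ₁, cos δ − sin φ₁ sin φ₂) = 89.43435°

43.252°S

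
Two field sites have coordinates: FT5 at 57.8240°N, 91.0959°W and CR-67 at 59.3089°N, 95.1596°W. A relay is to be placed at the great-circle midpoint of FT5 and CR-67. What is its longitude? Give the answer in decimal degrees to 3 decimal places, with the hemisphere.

93.085°W

Bx = cos φ₂ cos Δλ = 0.509126,  By = cos φ₂ sin Δλ = -0.036170
φₘ = atan2(sin φ₁ + sin φ₂, √((cos φ₁ + Bx)² + By²)) = 58.58248°
λₘ = λ₁ + atan2(By, cos φ₁ + Bx) = -93.08465°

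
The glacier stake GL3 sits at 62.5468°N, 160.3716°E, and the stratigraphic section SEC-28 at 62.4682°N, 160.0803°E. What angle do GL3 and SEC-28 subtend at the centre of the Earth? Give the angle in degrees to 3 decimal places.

0.156°

Δφ = -0.0786°,  Δλ = -0.2913°
a = sin²(Δφ/2) + cos φ₁ cos φ₂ sin²(Δλ/2) = 0.000002
c = 2·arcsin(√a) = 0.002719 rad = 0.1558°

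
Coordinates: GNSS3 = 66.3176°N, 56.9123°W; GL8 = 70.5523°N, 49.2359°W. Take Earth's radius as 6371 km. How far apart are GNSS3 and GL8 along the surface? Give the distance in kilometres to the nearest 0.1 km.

Δφ = 4.2347°,  Δλ = 7.6764°
a = sin²(Δφ/2) + cos φ₁ cos φ₂ sin²(Δλ/2) = 0.001964
c = 2·arcsin(√a) = 0.088669 rad = 5.0804°
d = R·c = 6371 × 0.088669 = 564.9 km

564.9 km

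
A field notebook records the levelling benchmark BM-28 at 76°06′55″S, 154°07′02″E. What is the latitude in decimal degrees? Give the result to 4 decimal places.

76.1153°S

76° + 6′/60 + 55″/3600 = 76 + 0.10000 + 0.01528 = 76.1153°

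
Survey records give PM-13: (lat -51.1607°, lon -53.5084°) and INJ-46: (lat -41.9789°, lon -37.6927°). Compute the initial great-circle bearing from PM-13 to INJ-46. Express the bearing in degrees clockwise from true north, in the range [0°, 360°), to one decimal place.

55.8°

Δλ = 15.8157°
y = sin Δλ · cos φ₂ = 0.202607
x = cos φ₁ sin φ₂ − sin φ₁ cos φ₂ cos Δλ = 0.137647
θ = atan2(y, x) = 55.8085° → 55.8085° (mod 360°)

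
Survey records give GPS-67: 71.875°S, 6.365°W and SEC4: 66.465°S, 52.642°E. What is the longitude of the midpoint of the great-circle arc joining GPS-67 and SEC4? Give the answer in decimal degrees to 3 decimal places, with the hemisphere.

27.158°E

Bx = cos φ₂ cos Δλ = 0.205618,  By = cos φ₂ sin Δλ = 0.342300
φₘ = atan2(sin φ₁ + sin φ₂, √((cos φ₁ + Bx)² + By²)) = -71.63674°
λₘ = λ₁ + atan2(By, cos φ₁ + Bx) = 27.15796°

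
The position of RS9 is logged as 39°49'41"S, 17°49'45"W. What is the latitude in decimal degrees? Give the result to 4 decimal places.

39° + 49′/60 + 41″/3600 = 39 + 0.81667 + 0.01139 = 39.8281°

39.8281°S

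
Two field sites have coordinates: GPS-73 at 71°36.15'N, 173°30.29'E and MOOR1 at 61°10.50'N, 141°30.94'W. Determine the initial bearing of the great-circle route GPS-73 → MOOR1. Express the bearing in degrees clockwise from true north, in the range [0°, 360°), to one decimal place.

97.9°

GPS-73: φ = +71.60250°, λ = +173.50483°
MOOR1: φ = +61.17500°, λ = -141.51567°
Δλ = 44.9795°
y = sin Δλ · cos φ₂ = 0.340800
x = cos φ₁ sin φ₂ − sin φ₁ cos φ₂ cos Δλ = -0.047110
θ = atan2(y, x) = 97.8703° → 97.8703° (mod 360°)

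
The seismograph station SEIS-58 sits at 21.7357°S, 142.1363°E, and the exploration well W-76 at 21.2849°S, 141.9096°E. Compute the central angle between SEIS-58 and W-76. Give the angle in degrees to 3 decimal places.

0.498°

Δφ = 0.4508°,  Δλ = -0.2267°
a = sin²(Δφ/2) + cos φ₁ cos φ₂ sin²(Δλ/2) = 0.000019
c = 2·arcsin(√a) = 0.008686 rad = 0.4977°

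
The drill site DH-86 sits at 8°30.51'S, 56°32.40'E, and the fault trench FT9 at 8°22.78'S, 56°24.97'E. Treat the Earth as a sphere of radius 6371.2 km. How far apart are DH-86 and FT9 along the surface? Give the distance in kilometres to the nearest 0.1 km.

DH-86: φ = -8.50850°, λ = +56.54000°
FT9: φ = -8.37967°, λ = +56.41617°
Δφ = 0.1288°,  Δλ = -0.1238°
a = sin²(Δφ/2) + cos φ₁ cos φ₂ sin²(Δλ/2) = 0.000002
c = 2·arcsin(√a) = 0.003103 rad = 0.1778°
d = R·c = 6371.2 × 0.003103 = 19.8 km

19.8 km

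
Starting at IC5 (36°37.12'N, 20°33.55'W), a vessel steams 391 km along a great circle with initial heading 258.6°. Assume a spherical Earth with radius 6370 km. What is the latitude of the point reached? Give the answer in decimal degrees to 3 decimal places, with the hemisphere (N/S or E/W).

35.848°N

IC5: φ = +36.61867°, λ = -20.55917°
δ = d/R = 391/6370 = 0.061381 rad
φ₂ = arcsin(sin φ₁ cos δ + cos φ₁ sin δ cos θ)
   = arcsin(0.59649·0.99812 + 0.80262·0.06134·-0.19766) = 35.84760°
λ₂ = λ₁ + atan2(sin θ sin δ cos φ₁, cos δ − sin φ₁ sin φ₂) = -24.81356°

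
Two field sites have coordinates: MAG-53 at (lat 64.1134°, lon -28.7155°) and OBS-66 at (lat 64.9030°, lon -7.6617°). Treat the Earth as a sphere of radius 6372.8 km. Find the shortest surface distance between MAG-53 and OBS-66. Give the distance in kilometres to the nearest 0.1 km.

Δφ = 0.7896°,  Δλ = 21.0538°
a = sin²(Δφ/2) + cos φ₁ cos φ₂ sin²(Δλ/2) = 0.006228
c = 2·arcsin(√a) = 0.158006 rad = 9.0531°
d = R·c = 6372.8 × 0.158006 = 1006.9 km

1006.9 km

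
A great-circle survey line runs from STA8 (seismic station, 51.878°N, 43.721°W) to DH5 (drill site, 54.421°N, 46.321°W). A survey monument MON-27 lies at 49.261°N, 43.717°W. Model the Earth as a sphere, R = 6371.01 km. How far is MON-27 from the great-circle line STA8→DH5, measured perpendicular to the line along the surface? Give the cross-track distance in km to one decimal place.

147.3 km

δ₁₃ = central angle STA8→MON-27 = 0.045675 rad  (haversine)
θ₁₃ = bearing STA8→MON-27 = 179.943°,  θ₁₂ = bearing STA8→DH5 = 329.519°
dₓₜ = R·arcsin(sin δ₁₃ · sin(θ₁₃ − θ₁₂)) = 6371.01·arcsin(0.04566·sin(-149.576°)) = -147.322 km
|dₓₜ| = 147.322 km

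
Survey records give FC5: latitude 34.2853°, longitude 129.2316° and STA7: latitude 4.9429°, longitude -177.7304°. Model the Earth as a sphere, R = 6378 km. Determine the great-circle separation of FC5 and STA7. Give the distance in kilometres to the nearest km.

6354 km

Δφ = -29.3424°,  Δλ = 53.0380°
a = sin²(Δφ/2) + cos φ₁ cos φ₂ sin²(Δλ/2) = 0.228252
c = 2·arcsin(√a) = 0.996199 rad = 57.0780°
d = R·c = 6378 × 0.996199 = 6353.8 km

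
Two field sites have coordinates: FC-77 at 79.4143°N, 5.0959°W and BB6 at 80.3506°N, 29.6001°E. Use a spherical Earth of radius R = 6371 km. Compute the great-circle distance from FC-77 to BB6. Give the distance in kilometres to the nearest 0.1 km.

Δφ = 0.9363°,  Δλ = 34.6960°
a = sin²(Δφ/2) + cos φ₁ cos φ₂ sin²(Δλ/2) = 0.002804
c = 2·arcsin(√a) = 0.105964 rad = 6.0713°
d = R·c = 6371 × 0.105964 = 675.1 km

675.1 km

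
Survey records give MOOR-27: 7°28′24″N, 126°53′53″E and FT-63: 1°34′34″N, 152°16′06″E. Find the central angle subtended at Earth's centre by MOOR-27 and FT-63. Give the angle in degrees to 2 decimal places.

25.96°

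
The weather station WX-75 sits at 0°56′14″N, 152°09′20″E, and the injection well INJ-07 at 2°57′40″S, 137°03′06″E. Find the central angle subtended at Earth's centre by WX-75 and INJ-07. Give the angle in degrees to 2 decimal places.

15.59°

WX-75: φ = +0.93722°, λ = +152.15556°
INJ-07: φ = -2.96111°, λ = +137.05167°
Δφ = -3.8983°,  Δλ = -15.1039°
a = sin²(Δφ/2) + cos φ₁ cos φ₂ sin²(Δλ/2) = 0.018404
c = 2·arcsin(√a) = 0.272162 rad = 15.5937°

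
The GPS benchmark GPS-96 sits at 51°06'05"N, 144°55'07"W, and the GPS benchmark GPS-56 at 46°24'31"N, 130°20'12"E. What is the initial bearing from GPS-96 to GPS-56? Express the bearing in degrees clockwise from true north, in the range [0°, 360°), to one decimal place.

300.6°

GPS-96: φ = +51.10139°, λ = -144.91861°
GPS-56: φ = +46.40861°, λ = +130.33667°
Δλ = -84.7447°
y = sin Δλ · cos φ₂ = -0.686612
x = cos φ₁ sin φ₂ − sin φ₁ cos φ₂ cos Δλ = 0.405654
θ = atan2(y, x) = -59.4252° → 300.5748° (mod 360°)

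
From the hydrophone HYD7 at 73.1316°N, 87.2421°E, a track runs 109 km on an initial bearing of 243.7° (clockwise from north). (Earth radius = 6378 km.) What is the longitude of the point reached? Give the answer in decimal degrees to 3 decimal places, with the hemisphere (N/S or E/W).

δ = d/R = 109/6378 = 0.017090 rad
φ₂ = arcsin(sin φ₁ cos δ + cos φ₁ sin δ cos θ)
   = arcsin(0.95697·0.99985 + 0.29017·0.01709·-0.44307) = 72.67614°
λ₂ = λ₁ + atan2(sin θ sin δ cos φ₁, cos δ − sin φ₁ sin φ₂) = 84.29297°

84.293°E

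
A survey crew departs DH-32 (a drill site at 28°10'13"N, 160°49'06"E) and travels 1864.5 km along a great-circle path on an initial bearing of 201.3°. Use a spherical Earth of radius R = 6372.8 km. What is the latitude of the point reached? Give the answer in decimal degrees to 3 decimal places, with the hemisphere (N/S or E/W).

12.424°N

DH-32: φ = +28.17028°, λ = +160.81833°
δ = d/R = 1864.5/6372.8 = 0.292572 rad
φ₂ = arcsin(sin φ₁ cos δ + cos φ₁ sin δ cos θ)
   = arcsin(0.47209·0.95751 + 0.88155·0.28842·-0.93169) = 12.42418°
λ₂ = λ₁ + atan2(sin θ sin δ cos φ₁, cos δ − sin φ₁ sin φ₂) = 154.65981°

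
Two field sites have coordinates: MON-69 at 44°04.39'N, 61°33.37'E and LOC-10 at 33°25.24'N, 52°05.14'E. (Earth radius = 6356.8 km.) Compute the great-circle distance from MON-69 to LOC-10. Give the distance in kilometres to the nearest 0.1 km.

MON-69: φ = +44.07317°, λ = +61.55617°
LOC-10: φ = +33.42067°, λ = +52.08567°
Δφ = -10.6525°,  Δλ = -9.4705°
a = sin²(Δφ/2) + cos φ₁ cos φ₂ sin²(Δλ/2) = 0.012703
c = 2·arcsin(√a) = 0.225898 rad = 12.9430°
d = R·c = 6356.8 × 0.225898 = 1436.0 km

1436.0 km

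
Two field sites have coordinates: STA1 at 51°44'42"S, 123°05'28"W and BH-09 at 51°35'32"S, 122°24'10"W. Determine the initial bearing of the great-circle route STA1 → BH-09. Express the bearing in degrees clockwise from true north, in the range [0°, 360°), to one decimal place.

70.6°

STA1: φ = -51.74500°, λ = -123.09111°
BH-09: φ = -51.59222°, λ = -122.40278°
Δλ = 0.6883°
y = sin Δλ · cos φ₂ = 0.007463
x = cos φ₁ sin φ₂ − sin φ₁ cos φ₂ cos Δλ = 0.002631
θ = atan2(y, x) = 70.5795° → 70.5795° (mod 360°)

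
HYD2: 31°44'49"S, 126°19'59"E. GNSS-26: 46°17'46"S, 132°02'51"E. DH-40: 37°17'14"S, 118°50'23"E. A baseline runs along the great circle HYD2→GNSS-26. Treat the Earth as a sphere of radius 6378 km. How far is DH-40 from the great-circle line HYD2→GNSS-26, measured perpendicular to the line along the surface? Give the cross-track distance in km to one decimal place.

HYD2: φ = -31.74694°, λ = +126.33306°
GNSS-26: φ = -46.29611°, λ = +132.04750°
DH-40: φ = -37.28722°, λ = +118.83972°
δ₁₃ = central angle HYD2→DH-40 = 0.144690 rad  (haversine)
θ₁₃ = bearing HYD2→DH-40 = 226.022°,  θ₁₂ = bearing HYD2→GNSS-26 = 164.789°
dₓₜ = R·arcsin(sin δ₁₃ · sin(θ₁₃ − θ₁₂)) = 6378·arcsin(0.14419·sin(61.233°)) = 808.279 km
|dₓₜ| = 808.279 km

808.3 km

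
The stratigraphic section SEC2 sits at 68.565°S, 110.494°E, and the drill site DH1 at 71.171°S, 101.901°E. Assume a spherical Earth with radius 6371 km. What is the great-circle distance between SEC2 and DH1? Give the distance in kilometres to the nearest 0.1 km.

437.6 km

Δφ = -2.6060°,  Δλ = -8.5930°
a = sin²(Δφ/2) + cos φ₁ cos φ₂ sin²(Δλ/2) = 0.001179
c = 2·arcsin(√a) = 0.068689 rad = 3.9356°
d = R·c = 6371 × 0.068689 = 437.6 km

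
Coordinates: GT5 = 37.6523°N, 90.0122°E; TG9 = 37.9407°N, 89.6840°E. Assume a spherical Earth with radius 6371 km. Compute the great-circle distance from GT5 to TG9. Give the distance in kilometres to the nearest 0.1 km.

Δφ = 0.2884°,  Δλ = -0.3282°
a = sin²(Δφ/2) + cos φ₁ cos φ₂ sin²(Δλ/2) = 0.000011
c = 2·arcsin(√a) = 0.006769 rad = 0.3879°
d = R·c = 6371 × 0.006769 = 43.1 km

43.1 km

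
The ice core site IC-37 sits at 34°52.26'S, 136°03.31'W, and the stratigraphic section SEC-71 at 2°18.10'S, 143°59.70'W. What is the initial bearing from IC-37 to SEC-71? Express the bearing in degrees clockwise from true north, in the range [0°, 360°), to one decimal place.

345.5°

IC-37: φ = -34.87100°, λ = -136.05517°
SEC-71: φ = -2.30167°, λ = -143.99500°
Δλ = -7.9398°
y = sin Δλ · cos φ₂ = -0.138022
x = cos φ₁ sin φ₂ − sin φ₁ cos φ₂ cos Δλ = 0.532843
θ = atan2(y, x) = -14.5221° → 345.4779° (mod 360°)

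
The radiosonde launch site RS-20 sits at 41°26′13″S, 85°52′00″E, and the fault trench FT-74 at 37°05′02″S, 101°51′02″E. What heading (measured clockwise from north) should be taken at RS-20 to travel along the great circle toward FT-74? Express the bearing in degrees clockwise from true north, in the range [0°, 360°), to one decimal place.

RS-20: φ = -41.43694°, λ = +85.86667°
FT-74: φ = -37.08389°, λ = +101.85056°
Δλ = 15.9839°
y = sin Δλ · cos φ₂ = 0.219675
x = cos φ₁ sin φ₂ − sin φ₁ cos φ₂ cos Δλ = 0.055491
θ = atan2(y, x) = 75.8233° → 75.8233° (mod 360°)

75.8°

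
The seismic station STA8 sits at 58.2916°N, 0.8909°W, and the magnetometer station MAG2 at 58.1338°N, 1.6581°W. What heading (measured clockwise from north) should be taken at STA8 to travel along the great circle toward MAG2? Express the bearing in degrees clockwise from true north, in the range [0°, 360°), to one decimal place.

Δλ = -0.7672°
y = sin Δλ · cos φ₂ = -0.007069
x = cos φ₁ sin φ₂ − sin φ₁ cos φ₂ cos Δλ = -0.002714
θ = atan2(y, x) = -111.0024° → 248.9976° (mod 360°)

249.0°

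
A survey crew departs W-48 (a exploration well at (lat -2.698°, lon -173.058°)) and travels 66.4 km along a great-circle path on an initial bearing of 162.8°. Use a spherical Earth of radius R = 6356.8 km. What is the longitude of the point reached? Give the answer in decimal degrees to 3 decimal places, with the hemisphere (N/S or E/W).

172.881°W

δ = d/R = 66.4/6356.8 = 0.010446 rad
φ₂ = arcsin(sin φ₁ cos δ + cos φ₁ sin δ cos θ)
   = arcsin(-0.04707·0.99995 + 0.99889·0.01045·-0.95528) = -3.26970°
λ₂ = λ₁ + atan2(sin θ sin δ cos φ₁, cos δ − sin φ₁ sin φ₂) = -172.88074°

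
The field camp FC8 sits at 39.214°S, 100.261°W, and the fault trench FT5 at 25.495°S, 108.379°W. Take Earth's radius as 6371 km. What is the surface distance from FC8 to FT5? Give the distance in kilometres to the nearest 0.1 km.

1703.6 km

Δφ = 13.7190°,  Δλ = -8.1180°
a = sin²(Δφ/2) + cos φ₁ cos φ₂ sin²(Δλ/2) = 0.017769
c = 2·arcsin(√a) = 0.267394 rad = 15.3206°
d = R·c = 6371 × 0.267394 = 1703.6 km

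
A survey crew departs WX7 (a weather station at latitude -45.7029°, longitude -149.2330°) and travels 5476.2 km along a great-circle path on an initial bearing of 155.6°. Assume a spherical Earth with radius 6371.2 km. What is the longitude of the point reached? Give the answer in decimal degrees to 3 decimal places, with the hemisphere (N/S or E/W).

δ = d/R = 5476.2/6371.2 = 0.859524 rad
φ₂ = arcsin(sin φ₁ cos δ + cos φ₁ sin δ cos θ)
   = arcsin(-0.71573·0.65280 + 0.69838·0.75753·-0.91068) = -71.62580°
λ₂ = λ₁ + atan2(sin θ sin δ cos φ₁, cos δ − sin φ₁ sin φ₂) = -52.33473°

52.335°W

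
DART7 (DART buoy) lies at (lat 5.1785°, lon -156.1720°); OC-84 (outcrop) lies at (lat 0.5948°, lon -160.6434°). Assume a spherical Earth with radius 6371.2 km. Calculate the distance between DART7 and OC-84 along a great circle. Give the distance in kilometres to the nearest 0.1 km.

711.5 km

Δφ = -4.5837°,  Δλ = -4.4714°
a = sin²(Δφ/2) + cos φ₁ cos φ₂ sin²(Δλ/2) = 0.003115
c = 2·arcsin(√a) = 0.111677 rad = 6.3986°
d = R·c = 6371.2 × 0.111677 = 711.5 km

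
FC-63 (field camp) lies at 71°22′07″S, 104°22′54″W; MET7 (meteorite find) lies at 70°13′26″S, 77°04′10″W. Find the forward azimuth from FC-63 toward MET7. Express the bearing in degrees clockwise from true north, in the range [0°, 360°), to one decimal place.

95.8°

FC-63: φ = -71.36861°, λ = -104.38167°
MET7: φ = -70.22389°, λ = -77.06944°
Δλ = 27.3122°
y = sin Δλ · cos φ₂ = 0.155246
x = cos φ₁ sin φ₂ − sin φ₁ cos φ₂ cos Δλ = -0.015764
θ = atan2(y, x) = 95.7982° → 95.7982° (mod 360°)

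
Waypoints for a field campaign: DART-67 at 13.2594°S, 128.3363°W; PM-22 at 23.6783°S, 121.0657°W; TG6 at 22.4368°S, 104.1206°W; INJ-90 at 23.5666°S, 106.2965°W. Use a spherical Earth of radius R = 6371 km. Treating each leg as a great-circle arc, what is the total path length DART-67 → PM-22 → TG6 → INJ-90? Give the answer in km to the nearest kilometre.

DART-67→PM-22: c = 0.217942 rad, d = 1388.51 km
PM-22→TG6: c = 0.272821 rad, d = 1738.15 km
TG6→INJ-90: c = 0.040134 rad, d = 255.69 km
Total = 1388.51 + 1738.15 + 255.69 = 3382.35 km

3382 km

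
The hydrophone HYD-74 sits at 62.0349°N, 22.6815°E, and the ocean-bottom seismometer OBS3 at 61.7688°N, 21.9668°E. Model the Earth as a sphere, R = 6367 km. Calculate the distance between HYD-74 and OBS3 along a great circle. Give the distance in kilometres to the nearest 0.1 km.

Δφ = -0.2661°,  Δλ = -0.7147°
a = sin²(Δφ/2) + cos φ₁ cos φ₂ sin²(Δλ/2) = 0.000014
c = 2·arcsin(√a) = 0.007489 rad = 0.4291°
d = R·c = 6367 × 0.007489 = 47.7 km

47.7 km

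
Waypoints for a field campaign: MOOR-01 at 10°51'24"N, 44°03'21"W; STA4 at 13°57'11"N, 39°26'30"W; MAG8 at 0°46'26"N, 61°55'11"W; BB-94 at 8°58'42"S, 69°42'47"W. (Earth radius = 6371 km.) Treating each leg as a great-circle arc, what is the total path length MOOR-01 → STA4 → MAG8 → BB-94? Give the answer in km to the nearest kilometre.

4868 km

MOOR-01: φ = +10.85667°, λ = -44.05583°
STA4: φ = +13.95306°, λ = -39.44167°
MAG8: φ = +0.77389°, λ = -61.91972°
BB-94: φ = -8.97833°, λ = -69.71306°
MOOR-01→STA4: c = 0.095419 rad, d = 607.92 km
STA4→MAG8: c = 0.451173 rad, d = 2874.42 km
MAG8→BB-94: c = 0.217560 rad, d = 1386.07 km
Total = 607.92 + 2874.42 + 1386.07 = 4868.41 km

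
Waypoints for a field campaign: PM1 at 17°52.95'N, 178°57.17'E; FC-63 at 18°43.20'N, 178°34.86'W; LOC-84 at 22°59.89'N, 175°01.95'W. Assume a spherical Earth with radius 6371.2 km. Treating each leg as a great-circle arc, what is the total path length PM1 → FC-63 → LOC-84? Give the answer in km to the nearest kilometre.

PM1: φ = +17.88250°, λ = +178.95283°
FC-63: φ = +18.72000°, λ = -178.58100°
LOC-84: φ = +22.99817°, λ = -175.03250°
PM1→FC-63: c = 0.043400 rad, d = 276.51 km
FC-63→LOC-84: c = 0.094458 rad, d = 601.81 km
Total = 276.51 + 601.81 = 878.32 km

878 km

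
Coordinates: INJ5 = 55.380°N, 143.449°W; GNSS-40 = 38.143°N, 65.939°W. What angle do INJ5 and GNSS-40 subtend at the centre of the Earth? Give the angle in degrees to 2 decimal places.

52.78°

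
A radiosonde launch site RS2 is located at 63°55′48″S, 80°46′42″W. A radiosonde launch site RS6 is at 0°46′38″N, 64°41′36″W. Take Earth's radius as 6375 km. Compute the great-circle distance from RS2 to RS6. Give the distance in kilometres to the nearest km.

7320 km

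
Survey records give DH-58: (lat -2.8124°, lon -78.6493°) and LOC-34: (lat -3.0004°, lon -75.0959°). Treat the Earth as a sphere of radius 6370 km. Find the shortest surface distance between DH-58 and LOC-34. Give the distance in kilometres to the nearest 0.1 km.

Δφ = -0.1880°,  Δλ = 3.5534°
a = sin²(Δφ/2) + cos φ₁ cos φ₂ sin²(Δλ/2) = 0.000961
c = 2·arcsin(√a) = 0.062026 rad = 3.5538°
d = R·c = 6370 × 0.062026 = 395.1 km

395.1 km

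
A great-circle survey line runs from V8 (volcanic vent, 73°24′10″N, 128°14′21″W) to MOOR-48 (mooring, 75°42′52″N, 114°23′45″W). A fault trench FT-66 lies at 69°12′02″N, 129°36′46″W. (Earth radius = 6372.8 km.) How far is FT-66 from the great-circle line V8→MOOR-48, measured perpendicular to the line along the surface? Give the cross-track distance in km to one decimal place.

V8: φ = +73.40278°, λ = -128.23917°
MOOR-48: φ = +75.71444°, λ = -114.39583°
FT-66: φ = +69.20056°, λ = -129.61278°
δ₁₃ = central angle V8→FT-66 = 0.073739 rad  (haversine)
θ₁₃ = bearing V8→FT-66 = 186.635°,  θ₁₂ = bearing V8→MOOR-48 = 51.357°
dₓₜ = R·arcsin(sin δ₁₃ · sin(θ₁₃ − θ₁₂)) = 6372.8·arcsin(0.07367·sin(135.278°)) = 330.521 km
|dₓₜ| = 330.521 km

330.5 km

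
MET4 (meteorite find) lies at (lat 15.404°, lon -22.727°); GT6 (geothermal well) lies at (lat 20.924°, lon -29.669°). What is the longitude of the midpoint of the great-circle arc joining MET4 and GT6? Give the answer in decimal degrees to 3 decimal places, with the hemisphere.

26.143°W

Bx = cos φ₂ cos Δλ = 0.927207,  By = cos φ₂ sin Δλ = -0.112894
φₘ = atan2(sin φ₁ + sin φ₂, √((cos φ₁ + Bx)² + By²)) = 18.19518°
λₘ = λ₁ + atan2(By, cos φ₁ + Bx) = -26.14303°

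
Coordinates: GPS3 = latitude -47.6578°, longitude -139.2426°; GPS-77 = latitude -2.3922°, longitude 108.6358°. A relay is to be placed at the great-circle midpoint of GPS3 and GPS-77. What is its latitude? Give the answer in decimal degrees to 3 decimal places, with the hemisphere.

38.773°S

Bx = cos φ₂ cos Δλ = -0.376245,  By = cos φ₂ sin Δλ = -0.925579
φₘ = atan2(sin φ₁ + sin φ₂, √((cos φ₁ + Bx)² + By²)) = -38.77277°
λₘ = λ₁ + atan2(By, cos φ₁ + Bx) = 148.56530°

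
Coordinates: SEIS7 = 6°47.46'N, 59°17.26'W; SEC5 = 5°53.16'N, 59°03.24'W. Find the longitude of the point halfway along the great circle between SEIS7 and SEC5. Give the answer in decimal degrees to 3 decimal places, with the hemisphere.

59.171°W

SEIS7: φ = +6.79100°, λ = -59.28767°
SEC5: φ = +5.88600°, λ = -59.05400°
Bx = cos φ₂ cos Δλ = 0.994720,  By = cos φ₂ sin Δλ = 0.004057
φₘ = atan2(sin φ₁ + sin φ₂, √((cos φ₁ + Bx)² + By²)) = 6.33851°
λₘ = λ₁ + atan2(By, cos φ₁ + Bx) = -59.17073°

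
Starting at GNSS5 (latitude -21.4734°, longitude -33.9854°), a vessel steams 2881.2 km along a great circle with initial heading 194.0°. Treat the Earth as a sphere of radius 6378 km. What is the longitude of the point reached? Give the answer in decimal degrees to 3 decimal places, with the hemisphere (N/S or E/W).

δ = d/R = 2881.2/6378 = 0.451740 rad
φ₂ = arcsin(sin φ₁ cos δ + cos φ₁ sin δ cos θ)
   = arcsin(-0.36607·0.89969 + 0.93059·0.43653·-0.97030) = -46.34527°
λ₂ = λ₁ + atan2(sin θ sin δ cos φ₁, cos δ − sin φ₁ sin φ₂) = -42.78530°

42.785°W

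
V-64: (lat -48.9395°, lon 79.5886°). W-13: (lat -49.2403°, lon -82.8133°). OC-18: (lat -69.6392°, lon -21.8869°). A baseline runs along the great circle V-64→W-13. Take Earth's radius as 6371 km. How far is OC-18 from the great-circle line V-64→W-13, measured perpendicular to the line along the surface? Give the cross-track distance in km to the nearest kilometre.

δ₁₃ = central angle V-64→OC-18 = 0.848062 rad  (haversine)
θ₁₃ = bearing V-64→OC-18 = 207.041°,  θ₁₂ = bearing V-64→W-13 = 191.540°
dₓₜ = R·arcsin(sin δ₁₃ · sin(θ₁₃ − θ₁₂)) = 6371·arcsin(0.75000·sin(15.502°)) = 1285.777 km
|dₓₜ| = 1285.777 km

1286 km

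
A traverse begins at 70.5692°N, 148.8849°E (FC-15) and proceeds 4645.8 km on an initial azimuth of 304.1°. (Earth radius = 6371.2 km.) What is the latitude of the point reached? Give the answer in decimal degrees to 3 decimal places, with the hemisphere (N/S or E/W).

55.843°N

δ = d/R = 4645.8/6371.2 = 0.729188 rad
φ₂ = arcsin(sin φ₁ cos δ + cos φ₁ sin δ cos θ)
   = arcsin(0.94304·0.74572 + 0.33267·0.66626·0.56064) = 55.84335°
λ₂ = λ₁ + atan2(sin θ sin δ cos φ₁, cos δ − sin φ₁ sin φ₂) = 48.19126°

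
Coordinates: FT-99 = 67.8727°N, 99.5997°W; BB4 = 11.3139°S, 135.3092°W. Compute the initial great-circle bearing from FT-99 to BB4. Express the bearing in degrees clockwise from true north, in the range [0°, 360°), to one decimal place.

215.2°

Δλ = -35.7095°
y = sin Δλ · cos φ₂ = -0.572333
x = cos φ₁ sin φ₂ − sin φ₁ cos φ₂ cos Δλ = -0.811462
θ = atan2(y, x) = -144.8043° → 215.1957° (mod 360°)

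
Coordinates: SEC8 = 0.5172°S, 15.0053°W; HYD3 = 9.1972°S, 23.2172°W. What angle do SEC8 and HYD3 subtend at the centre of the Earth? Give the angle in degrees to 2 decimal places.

Δφ = -8.6800°,  Δλ = -8.2119°
a = sin²(Δφ/2) + cos φ₁ cos φ₂ sin²(Δλ/2) = 0.010787
c = 2·arcsin(√a) = 0.208099 rad = 11.9232°

11.92°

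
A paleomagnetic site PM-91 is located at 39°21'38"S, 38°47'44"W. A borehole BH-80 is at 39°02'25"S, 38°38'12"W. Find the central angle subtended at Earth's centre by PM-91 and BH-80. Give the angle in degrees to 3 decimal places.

0.343°

PM-91: φ = -39.36056°, λ = -38.79556°
BH-80: φ = -39.04028°, λ = -38.63667°
Δφ = 0.3203°,  Δλ = 0.1589°
a = sin²(Δφ/2) + cos φ₁ cos φ₂ sin²(Δλ/2) = 0.000009
c = 2·arcsin(√a) = 0.005989 rad = 0.3431°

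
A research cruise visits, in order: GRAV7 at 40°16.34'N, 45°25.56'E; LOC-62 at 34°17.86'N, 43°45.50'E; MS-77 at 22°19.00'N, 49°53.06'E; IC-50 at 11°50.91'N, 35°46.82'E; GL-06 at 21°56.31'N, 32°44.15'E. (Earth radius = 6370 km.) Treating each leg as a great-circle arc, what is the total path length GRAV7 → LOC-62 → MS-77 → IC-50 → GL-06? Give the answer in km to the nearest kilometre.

5203 km

GRAV7: φ = +40.27233°, λ = +45.42600°
LOC-62: φ = +34.29767°, λ = +43.75833°
MS-77: φ = +22.31667°, λ = +49.88433°
IC-50: φ = +11.84850°, λ = +35.78033°
GL-06: φ = +21.93850°, λ = +32.73583°
GRAV7→LOC-62: c = 0.106812 rad, d = 680.39 km
LOC-62→MS-77: c = 0.229183 rad, d = 1459.89 km
MS-77→IC-50: c = 0.297532 rad, d = 1895.28 km
IC-50→GL-06: c = 0.183273 rad, d = 1167.45 km
Total = 680.39 + 1459.89 + 1895.28 + 1167.45 = 5203.01 km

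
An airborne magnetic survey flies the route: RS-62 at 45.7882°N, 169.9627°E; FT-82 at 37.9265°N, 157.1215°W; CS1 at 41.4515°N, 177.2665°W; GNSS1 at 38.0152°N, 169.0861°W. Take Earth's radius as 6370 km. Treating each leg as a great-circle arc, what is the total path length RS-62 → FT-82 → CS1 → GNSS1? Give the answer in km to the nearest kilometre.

5399 km

RS-62→FT-82: c = 0.445714 rad, d = 2839.20 km
FT-82→CS1: c = 0.276782 rad, d = 1763.10 km
CS1→GNSS1: c = 0.125032 rad, d = 796.46 km
Total = 2839.20 + 1763.10 + 796.46 = 5398.75 km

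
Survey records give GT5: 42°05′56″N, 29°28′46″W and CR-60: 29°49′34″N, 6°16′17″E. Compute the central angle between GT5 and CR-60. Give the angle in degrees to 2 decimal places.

31.15°

GT5: φ = +42.09889°, λ = -29.47944°
CR-60: φ = +29.82611°, λ = +6.27139°
Δφ = -12.2728°,  Δλ = 35.7508°
a = sin²(Δφ/2) + cos φ₁ cos φ₂ sin²(Δλ/2) = 0.072075
c = 2·arcsin(√a) = 0.543603 rad = 31.1462°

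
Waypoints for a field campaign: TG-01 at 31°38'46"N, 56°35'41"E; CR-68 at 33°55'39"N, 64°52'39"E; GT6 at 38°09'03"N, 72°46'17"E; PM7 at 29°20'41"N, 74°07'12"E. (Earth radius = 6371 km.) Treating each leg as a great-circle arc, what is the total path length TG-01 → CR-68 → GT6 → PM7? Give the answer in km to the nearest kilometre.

2652 km

TG-01: φ = +31.64611°, λ = +56.59472°
CR-68: φ = +33.92750°, λ = +64.87750°
GT6: φ = +38.15083°, λ = +72.77139°
PM7: φ = +29.34472°, λ = +74.12000°
TG-01→CR-68: c = 0.127842 rad, d = 814.48 km
CR-68→GT6: c = 0.133504 rad, d = 850.55 km
GT6→PM7: c = 0.154931 rad, d = 987.07 km
Total = 814.48 + 850.55 + 987.07 = 2652.10 km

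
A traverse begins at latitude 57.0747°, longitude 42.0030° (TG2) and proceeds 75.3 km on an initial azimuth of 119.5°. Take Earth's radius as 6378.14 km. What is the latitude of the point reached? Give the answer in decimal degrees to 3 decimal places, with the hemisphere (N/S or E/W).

δ = d/R = 75.3/6378.14 = 0.011806 rad
φ₂ = arcsin(sin φ₁ cos δ + cos φ₁ sin δ cos θ)
   = arcsin(0.83938·0.99993 + 0.54355·0.01181·-0.49242) = 56.73699°
λ₂ = λ₁ + atan2(sin θ sin δ cos φ₁, cos δ − sin φ₁ sin φ₂) = 43.07643°

56.737°N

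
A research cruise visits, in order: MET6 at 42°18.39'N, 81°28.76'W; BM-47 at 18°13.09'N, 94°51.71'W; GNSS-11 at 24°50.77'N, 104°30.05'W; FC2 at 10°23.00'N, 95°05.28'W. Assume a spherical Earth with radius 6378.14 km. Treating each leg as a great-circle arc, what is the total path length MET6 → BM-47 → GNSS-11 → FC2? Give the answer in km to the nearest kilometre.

MET6: φ = +42.30650°, λ = -81.47933°
BM-47: φ = +18.21817°, λ = -94.86183°
GNSS-11: φ = +24.84617°, λ = -104.50083°
FC2: φ = +10.38333°, λ = -95.08800°
MET6→BM-47: c = 0.464953 rad, d = 2965.54 km
BM-47→GNSS-11: c = 0.194483 rad, d = 1240.44 km
GNSS-11→FC2: c = 0.296750 rad, d = 1892.72 km
Total = 2965.54 + 1240.44 + 1892.72 = 6098.69 km

6099 km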